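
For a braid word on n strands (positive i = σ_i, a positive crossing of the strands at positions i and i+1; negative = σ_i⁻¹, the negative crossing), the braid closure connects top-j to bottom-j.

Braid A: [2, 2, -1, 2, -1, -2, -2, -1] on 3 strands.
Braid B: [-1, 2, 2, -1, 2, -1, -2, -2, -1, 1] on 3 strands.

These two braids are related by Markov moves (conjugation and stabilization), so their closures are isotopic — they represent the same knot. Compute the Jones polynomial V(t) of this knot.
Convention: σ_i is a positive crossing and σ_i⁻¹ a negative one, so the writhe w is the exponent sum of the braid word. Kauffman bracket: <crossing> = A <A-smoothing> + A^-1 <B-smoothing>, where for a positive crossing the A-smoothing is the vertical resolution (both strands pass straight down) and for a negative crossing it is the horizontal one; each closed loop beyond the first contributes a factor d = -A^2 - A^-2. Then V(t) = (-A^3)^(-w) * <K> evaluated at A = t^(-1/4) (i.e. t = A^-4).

-t + 2 - t^-1 + 2*t^-2 - t^-3 + t^-4 - t^-5

Derivation:
Markov-equivalent braids have isotopic closures, hence identical knot invariants. Strip the Markov moves from each word to reach a common short braid β, then compute V(t) once on β.
Braid A: s2 s2 s1^-1 s2 s1^-1 s2^-1 s2^-1 s1^-1 on 3 strands has no conjugating prefix/suffix or stabilization to strip; take β = s2 s2 s1^-1 s2 s1^-1 s2^-1 s2^-1 s1^-1.
Braid B: s1^-1 s2 s2 s1^-1 s2 s1^-1 s2^-1 s2^-1 s1^-1 s1 on 3 strands reduces by inverse Markov moves (closure unchanged at each step):
  Deconjugate: the word is γ·β·γ⁻¹ with γ = s1^-1 (prefix) and γ⁻¹ = s1 (suffix); strip both.
Reduced to β = s2 s2 s1^-1 s2 s1^-1 s2^-1 s2^-1 s1^-1 on 3 strands, 8 crossings.
Both give the same β = s2 s2 s1^-1 s2 s1^-1 s2^-1 s2^-1 s1^-1 on 3 strands, so one state sum suffices:
Braid: s2 s2 s1^-1 s2 s1^-1 s2^-1 s2^-1 s1^-1 on 3 strands, 8 crossings.
Writhe w = (#positive) - (#negative) = 3 - 5 = -2.
State-sum expansion of <K>. There are 2^8 = 256 states.
Each crossing splits two ways (0=vertical, 1=horizontal). The state's weight is A^(#A-smoothings - #B-smoothings) * d^(loops - 1).
Tabulate the states by total A-exponent and number of loops L (A-exp: L × count):
  A^8: L=4 ×1
  A^6: L=3 ×8
  A^4: L=2 ×23, L=4 ×5
  A^2: L=1 ×22, L=3 ×33, L=5 ×1
  A^0: L=2 ×52, L=4 ×18
  A^-2: L=1 ×13, L=3 ×37, L=5 ×6
  A^-4: L=2 ×14, L=4 ×13, L=6 ×1
  A^-6: L=3 ×6, L=5 ×2
  A^-8: L=4 ×1
Each group contributes A^e * Σ count * d^(L-1):
Powers of d = -A^2 - A^-2: d^2 = A^4 + 2 + A^-4; d^3 = -A^6 - 3*A^2 - 3*A^-2 - A^-6; d^4 = A^8 + 4*A^4 + 6 + 4*A^-4 + A^-8; d^5 = -A^10 - 5*A^6 - 10*A^2 - 10*A^-2 - 5*A^-6 - A^-10.
  A^8 * (d^3) = -A^14 - 3*A^10 - 3*A^6 - A^2
  A^6 * (8*d^2) = 8*A^10 + 16*A^6 + 8*A^2
  A^4 * (23*d + 5*d^3) = -5*A^10 - 38*A^6 - 38*A^2 - 5*A^-2
  A^2 * (22 + 33*d^2 + d^4) = A^10 + 37*A^6 + 94*A^2 + 37*A^-2 + A^-6
  A^0 * (52*d + 18*d^3) = -18*A^6 - 106*A^2 - 106*A^-2 - 18*A^-6
  A^-2 * (13 + 37*d^2 + 6*d^4) = 6*A^6 + 61*A^2 + 123*A^-2 + 61*A^-6 + 6*A^-10
  A^-4 * (14*d + 13*d^3 + d^5) = -A^6 - 18*A^2 - 63*A^-2 - 63*A^-6 - 18*A^-10 - A^-14
  A^-6 * (6*d^2 + 2*d^4) = 2*A^2 + 14*A^-2 + 24*A^-6 + 14*A^-10 + 2*A^-14
  A^-8 * (d^3) = -A^-2 - 3*A^-6 - 3*A^-10 - A^-14
Summing the groups: <K> = -A^14 + A^10 - A^6 + 2*A^2 - A^-2 + 2*A^-6 - A^-10
Normalise by the writhe: (-A^3)^(-w) = (-A^3)^(2) = A^6, so f(A) = A^6 * <K> = -A^20 + A^16 - A^12 + 2*A^8 - A^4 + 2 - A^-4.
Substitute A = t^(-1/4), i.e. A^e → t^(-e/4): V(t) = -t + 2 - t^-1 + 2*t^-2 - t^-3 + t^-4 - t^-5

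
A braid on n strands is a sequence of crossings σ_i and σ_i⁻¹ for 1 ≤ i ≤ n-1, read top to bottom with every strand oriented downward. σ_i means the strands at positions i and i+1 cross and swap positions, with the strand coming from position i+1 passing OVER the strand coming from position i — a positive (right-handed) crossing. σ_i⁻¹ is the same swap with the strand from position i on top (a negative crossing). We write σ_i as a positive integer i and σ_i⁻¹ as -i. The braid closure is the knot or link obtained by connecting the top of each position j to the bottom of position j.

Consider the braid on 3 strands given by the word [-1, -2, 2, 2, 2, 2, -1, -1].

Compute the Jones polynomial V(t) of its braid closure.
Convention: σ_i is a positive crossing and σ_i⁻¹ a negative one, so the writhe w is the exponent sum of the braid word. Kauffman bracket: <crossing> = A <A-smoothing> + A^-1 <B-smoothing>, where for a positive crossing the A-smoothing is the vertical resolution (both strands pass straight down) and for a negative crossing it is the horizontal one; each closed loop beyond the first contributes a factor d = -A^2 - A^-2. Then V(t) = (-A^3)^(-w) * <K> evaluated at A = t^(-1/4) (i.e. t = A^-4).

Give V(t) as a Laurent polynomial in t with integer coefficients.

-t^3 + t^2 - t + 3 - t^-1 + t^-2 - t^-3

Derivation:
First cancel adjacent σ_i σ_i⁻¹ pairs (Reidemeister II — same braid, same closure): s1^-1 s2^-1 s2 s2 s2 s2 s1^-1 s1^-1 → s1^-1 s2 s2 s2 s1^-1 s1^-1.
Braid: s1^-1 s2 s2 s2 s1^-1 s1^-1 on 3 strands, 6 crossings.
Writhe w = (#positive) - (#negative) = 3 - 3 = 0.
Enumerate smoothing states for the bracket polynomial. There are 2^6 = 64 states.
Smooth each crossing (0=||, 1=⌣⌢); contribution A^(Σ sign_k(1-2s_k)) * d^(L-1).
Tabulate the states by total A-exponent and number of loops L (A-exp: L × count):
  A^6: L=4 ×1
  A^4: L=3 ×6
  A^2: L=2 ×12, L=4 ×3
  A^0: L=1 ×9, L=3 ×10, L=5 ×1
  A^-2: L=2 ×12, L=4 ×3
  A^-4: L=3 ×6
  A^-6: L=4 ×1
Each group contributes A^e * Σ count * d^(L-1):
Powers of d = -A^2 - A^-2: d^2 = A^4 + 2 + A^-4; d^3 = -A^6 - 3*A^2 - 3*A^-2 - A^-6; d^4 = A^8 + 4*A^4 + 6 + 4*A^-4 + A^-8.
  A^6 * (d^3) = -A^12 - 3*A^8 - 3*A^4 - 1
  A^4 * (6*d^2) = 6*A^8 + 12*A^4 + 6
  A^2 * (12*d + 3*d^3) = -3*A^8 - 21*A^4 - 21 - 3*A^-4
  A^0 * (9 + 10*d^2 + d^4) = A^8 + 14*A^4 + 35 + 14*A^-4 + A^-8
  A^-2 * (12*d + 3*d^3) = -3*A^4 - 21 - 21*A^-4 - 3*A^-8
  A^-4 * (6*d^2) = 6 + 12*A^-4 + 6*A^-8
  A^-6 * (d^3) = -1 - 3*A^-4 - 3*A^-8 - A^-12
Summing the groups: <K> = -A^12 + A^8 - A^4 + 3 - A^-4 + A^-8 - A^-12
Normalise by the writhe: (-A^3)^(-w) = (-A^3)^(0) = 1, so f(A) = 1 * <K> = -A^12 + A^8 - A^4 + 3 - A^-4 + A^-8 - A^-12.
Substitute A = t^(-1/4), i.e. A^e → t^(-e/4): V(t) = -t^3 + t^2 - t + 3 - t^-1 + t^-2 - t^-3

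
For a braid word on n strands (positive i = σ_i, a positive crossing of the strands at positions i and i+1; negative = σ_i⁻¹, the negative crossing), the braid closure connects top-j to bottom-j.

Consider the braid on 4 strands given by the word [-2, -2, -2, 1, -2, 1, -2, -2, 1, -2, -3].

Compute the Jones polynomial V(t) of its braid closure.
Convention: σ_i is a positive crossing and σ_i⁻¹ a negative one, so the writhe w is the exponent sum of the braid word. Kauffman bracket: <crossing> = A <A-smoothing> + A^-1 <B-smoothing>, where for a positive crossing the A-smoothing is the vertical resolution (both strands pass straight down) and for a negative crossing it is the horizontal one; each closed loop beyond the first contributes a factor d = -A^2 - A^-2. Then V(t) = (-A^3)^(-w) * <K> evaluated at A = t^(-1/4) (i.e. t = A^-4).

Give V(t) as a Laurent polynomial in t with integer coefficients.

-t + 3 - 4*t^-1 + 7*t^-2 - 8*t^-3 + 9*t^-4 - 9*t^-5 + 7*t^-6 - 5*t^-7 + 3*t^-8 - t^-9

Derivation:
The presented braid s2^-1 s2^-1 s2^-1 s1 s2^-1 s1 s2^-1 s2^-1 s1 s2^-1 s3^-1 on 4 strands reduces by inverse Markov moves (closure unchanged at each step):
  Destabilize: the word has the form β·s3^-1 where s3^-1 occurs only as the final letter (β ∈ B_3); drop it and the last strand → 3 strands.
Reduced to β = s2^-1 s2^-1 s2^-1 s1 s2^-1 s1 s2^-1 s2^-1 s1 s2^-1 on 3 strands, 10 crossings.
Compute on β:
Braid: s2^-1 s2^-1 s2^-1 s1 s2^-1 s1 s2^-1 s2^-1 s1 s2^-1 on 3 strands, 10 crossings.
Writhe w = (#positive) - (#negative) = 3 - 7 = -4.
State-sum expansion of <K>. There are 2^10 = 1024 states.
Each crossing splits two ways (0=vertical, 1=horizontal). The state's weight is A^(#A-smoothings - #B-smoothings) * d^(loops - 1).
Tabulate the states by total A-exponent and number of loops L (A-exp: L × count):
  A^10: L=8 ×1
  A^8: L=7 ×10
  A^6: L=6 ×45
  A^4: L=5 ×119, L=7 ×1
  A^2: L=4 ×202, L=6 ×8
  A^0: L=3 ×224, L=5 ×28
  A^-2: L=2 ×156, L=4 ×53, L=6 ×1
  A^-4: L=1 ×57, L=3 ×59, L=5 ×4
  A^-6: L=2 ×38, L=4 ×7
  A^-8: L=3 ×10
  A^-10: L=4 ×1
Each group contributes A^e * Σ count * d^(L-1):
Powers of d = -A^2 - A^-2: d^2 = A^4 + 2 + A^-4; d^3 = -A^6 - 3*A^2 - 3*A^-2 - A^-6; d^4 = A^8 + 4*A^4 + 6 + 4*A^-4 + A^-8; d^5 = -A^10 - 5*A^6 - 10*A^2 - 10*A^-2 - 5*A^-6 - A^-10; d^6 = A^12 + 6*A^8 + 15*A^4 + 20 + 15*A^-4 + 6*A^-8 + A^-12; d^7 = -A^14 - 7*A^10 - 21*A^6 - 35*A^2 - 35*A^-2 - 21*A^-6 - 7*A^-10 - A^-14.
  A^10 * (d^7) = -A^24 - 7*A^20 - 21*A^16 - 35*A^12 - 35*A^8 - 21*A^4 - 7 - A^-4
  A^8 * (10*d^6) = 10*A^20 + 60*A^16 + 150*A^12 + 200*A^8 + 150*A^4 + 60 + 10*A^-4
  A^6 * (45*d^5) = -45*A^16 - 225*A^12 - 450*A^8 - 450*A^4 - 225 - 45*A^-4
  A^4 * (119*d^4 + d^6) = A^16 + 125*A^12 + 491*A^8 + 734*A^4 + 491 + 125*A^-4 + A^-8
  A^2 * (202*d^3 + 8*d^5) = -8*A^12 - 242*A^8 - 686*A^4 - 686 - 242*A^-4 - 8*A^-8
  A^0 * (224*d^2 + 28*d^4) = 28*A^8 + 336*A^4 + 616 + 336*A^-4 + 28*A^-8
  A^-2 * (156*d + 53*d^3 + d^5) = -A^8 - 58*A^4 - 325 - 325*A^-4 - 58*A^-8 - A^-12
  A^-4 * (57 + 59*d^2 + 4*d^4) = 4*A^4 + 75 + 199*A^-4 + 75*A^-8 + 4*A^-12
  A^-6 * (38*d + 7*d^3) = -7 - 59*A^-4 - 59*A^-8 - 7*A^-12
  A^-8 * (10*d^2) = 10*A^-4 + 20*A^-8 + 10*A^-12
  A^-10 * (d^3) = -A^-4 - 3*A^-8 - 3*A^-12 - A^-16
Summing the groups: <K> = -A^24 + 3*A^20 - 5*A^16 + 7*A^12 - 9*A^8 + 9*A^4 - 8 + 7*A^-4 - 4*A^-8 + 3*A^-12 - A^-16
Normalise by the writhe: (-A^3)^(-w) = (-A^3)^(4) = A^12, so f(A) = A^12 * <K> = -A^36 + 3*A^32 - 5*A^28 + 7*A^24 - 9*A^20 + 9*A^16 - 8*A^12 + 7*A^8 - 4*A^4 + 3 - A^-4.
Substitute A = t^(-1/4), i.e. A^e → t^(-e/4): V(t) = -t + 3 - 4*t^-1 + 7*t^-2 - 8*t^-3 + 9*t^-4 - 9*t^-5 + 7*t^-6 - 5*t^-7 + 3*t^-8 - t^-9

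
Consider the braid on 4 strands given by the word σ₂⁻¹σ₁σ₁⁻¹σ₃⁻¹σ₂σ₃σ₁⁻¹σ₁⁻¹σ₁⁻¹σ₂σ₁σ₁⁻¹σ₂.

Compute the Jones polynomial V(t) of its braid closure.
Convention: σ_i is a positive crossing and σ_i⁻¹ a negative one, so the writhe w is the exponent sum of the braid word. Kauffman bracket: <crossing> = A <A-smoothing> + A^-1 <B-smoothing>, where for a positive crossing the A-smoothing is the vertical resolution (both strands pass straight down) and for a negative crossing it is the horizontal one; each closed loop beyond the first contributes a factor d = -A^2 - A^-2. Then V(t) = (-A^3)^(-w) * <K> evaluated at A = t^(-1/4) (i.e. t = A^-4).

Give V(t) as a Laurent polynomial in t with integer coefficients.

t^-1 + t^-3 - t^-4

Derivation:
The presented braid s2^-1 s1 s1^-1 s3^-1 s2 s3 s1^-1 s1^-1 s1^-1 s2 s1 s1^-1 s2 on 4 strands reduces by inverse Markov moves (closure unchanged at each step):
  Deconjugate: the word is γ·β·γ⁻¹ with γ = s2^-1 s1 (prefix) and γ⁻¹ = s1^-1 s2 (suffix); strip both.
  Deconjugate: the word is γ·β·γ⁻¹ with γ = s1^-1 (prefix) and γ⁻¹ = s1 (suffix); strip both.
Reduced to β = s3^-1 s2 s3 s1^-1 s1^-1 s1^-1 s2 on 4 strands, 7 crossings.
Compute on β:
Braid: s3^-1 s2 s3 s1^-1 s1^-1 s1^-1 s2 on 4 strands, 7 crossings.
Writhe w = (#positive) - (#negative) = 3 - 4 = -1.
State-sum expansion of <K>. There are 2^7 = 128 states.
Each crossing splits two ways (0=vertical, 1=horizontal). The state's weight is A^(#A-smoothings - #B-smoothings) * d^(loops - 1).
Tabulate the states by total A-exponent and number of loops L (A-exp: L × count):
  A^7: L=4 ×1
  A^5: L=3 ×5, L=5 ×2
  A^3: L=2 ×9, L=4 ×12
  A^1: L=1 ×6, L=3 ×28, L=5 ×1
  A^-1: L=2 ×29, L=4 ×6
  A^-3: L=1 ×9, L=3 ×12
  A^-5: L=2 ×6, L=4 ×1
  A^-7: L=3 ×1
Each group contributes A^e * Σ count * d^(L-1):
Powers of d = -A^2 - A^-2: d^2 = A^4 + 2 + A^-4; d^3 = -A^6 - 3*A^2 - 3*A^-2 - A^-6; d^4 = A^8 + 4*A^4 + 6 + 4*A^-4 + A^-8.
  A^7 * (d^3) = -A^13 - 3*A^9 - 3*A^5 - A
  A^5 * (5*d^2 + 2*d^4) = 2*A^13 + 13*A^9 + 22*A^5 + 13*A + 2*A^-3
  A^3 * (9*d + 12*d^3) = -12*A^9 - 45*A^5 - 45*A - 12*A^-3
  A^1 * (6 + 28*d^2 + d^4) = A^9 + 32*A^5 + 68*A + 32*A^-3 + A^-7
  A^-1 * (29*d + 6*d^3) = -6*A^5 - 47*A - 47*A^-3 - 6*A^-7
  A^-3 * (9 + 12*d^2) = 12*A + 33*A^-3 + 12*A^-7
  A^-5 * (6*d + d^3) = -A - 9*A^-3 - 9*A^-7 - A^-11
  A^-7 * (d^2) = A^-3 + 2*A^-7 + A^-11
Summing the groups: <K> = A^13 - A^9 - A
Normalise by the writhe: (-A^3)^(-w) = (-A^3)^(1) = -A^3, so f(A) = -A^3 * <K> = -A^16 + A^12 + A^4.
Substitute A = t^(-1/4), i.e. A^e → t^(-e/4): V(t) = t^-1 + t^-3 - t^-4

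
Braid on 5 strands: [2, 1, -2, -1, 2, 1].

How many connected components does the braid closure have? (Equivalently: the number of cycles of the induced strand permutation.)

Track the strand permutation on 5 strands, starting from identity.
  step 1: s2 swaps positions 2,3 -> [1 3 2 4 5]
  step 2: s1 swaps positions 1,2 -> [3 1 2 4 5]
  step 3: s2^-1 swaps positions 2,3 -> [3 2 1 4 5]
  step 4: s1^-1 swaps positions 1,2 -> [2 3 1 4 5]
  step 5: s2 swaps positions 2,3 -> [2 1 3 4 5]
  step 6: s1 swaps positions 1,2 -> [1 2 3 4 5]
Final permutation (position -> original strand): [1 2 3 4 5]
Closure components = cycle count of this permutation = 5.

Answer: 5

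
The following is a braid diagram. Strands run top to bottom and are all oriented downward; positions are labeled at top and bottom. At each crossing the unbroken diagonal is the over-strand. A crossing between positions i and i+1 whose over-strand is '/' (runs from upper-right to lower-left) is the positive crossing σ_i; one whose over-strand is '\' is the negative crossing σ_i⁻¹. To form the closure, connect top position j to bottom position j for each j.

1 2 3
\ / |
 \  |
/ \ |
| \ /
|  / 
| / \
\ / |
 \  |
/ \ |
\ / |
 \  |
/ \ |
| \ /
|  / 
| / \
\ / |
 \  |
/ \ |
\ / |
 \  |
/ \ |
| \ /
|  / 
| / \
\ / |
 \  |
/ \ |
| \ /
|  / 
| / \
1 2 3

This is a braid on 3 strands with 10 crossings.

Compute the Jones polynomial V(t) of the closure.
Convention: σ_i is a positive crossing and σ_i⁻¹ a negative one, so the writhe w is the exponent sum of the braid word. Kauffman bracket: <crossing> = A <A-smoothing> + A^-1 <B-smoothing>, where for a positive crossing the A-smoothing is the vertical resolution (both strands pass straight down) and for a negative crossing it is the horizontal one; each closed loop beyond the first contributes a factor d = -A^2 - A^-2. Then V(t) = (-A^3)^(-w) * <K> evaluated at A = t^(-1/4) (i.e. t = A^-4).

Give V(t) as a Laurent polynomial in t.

t^3 - 4*t^2 + 8*t - 11 + 15*t^-1 - 16*t^-2 + 15*t^-3 - 12*t^-4 + 8*t^-5 - 4*t^-6 + t^-7

Derivation:
Reading the diagram top to bottom ('/'-over between positions i,i+1 = s_i, '\'-over = s_i^-1): braid word = s1^-1 s2 s1^-1 s1^-1 s2 s1^-1 s1^-1 s2 s1^-1 s2.
Braid: s1^-1 s2 s1^-1 s1^-1 s2 s1^-1 s1^-1 s2 s1^-1 s2 on 3 strands, 10 crossings.
Writhe w = (#positive) - (#negative) = 4 - 6 = -2.
Enumerate smoothing states for the bracket polynomial. There are 2^10 = 1024 states.
For each crossing: s=0 is the vertical smoothing, s=1 horizontal. Crossing k contributes A^(sign_k * (1 - 2*s_k)); loop factor d = -A^2 - A^-2.
Tabulate the states by total A-exponent and number of loops L (A-exp: L × count):
  A^10: L=7 ×1
  A^8: L=6 ×10
  A^6: L=5 ×45
  A^4: L=4 ×118, L=6 ×2
  A^2: L=3 ×193, L=5 ×17
  A^0: L=2 ×192, L=4 ×59, L=6 ×1
  A^-2: L=1 ×95, L=3 ×108, L=5 ×7
  A^-4: L=2 ×95, L=4 ×25
  A^-6: L=3 ×43, L=5 ×2
  A^-8: L=4 ×10
  A^-10: L=5 ×1
Each group contributes A^e * Σ count * d^(L-1):
Powers of d = -A^2 - A^-2: d^2 = A^4 + 2 + A^-4; d^3 = -A^6 - 3*A^2 - 3*A^-2 - A^-6; d^4 = A^8 + 4*A^4 + 6 + 4*A^-4 + A^-8; d^5 = -A^10 - 5*A^6 - 10*A^2 - 10*A^-2 - 5*A^-6 - A^-10; d^6 = A^12 + 6*A^8 + 15*A^4 + 20 + 15*A^-4 + 6*A^-8 + A^-12.
  A^10 * (d^6) = A^22 + 6*A^18 + 15*A^14 + 20*A^10 + 15*A^6 + 6*A^2 + A^-2
  A^8 * (10*d^5) = -10*A^18 - 50*A^14 - 100*A^10 - 100*A^6 - 50*A^2 - 10*A^-2
  A^6 * (45*d^4) = 45*A^14 + 180*A^10 + 270*A^6 + 180*A^2 + 45*A^-2
  A^4 * (118*d^3 + 2*d^5) = -2*A^14 - 128*A^10 - 374*A^6 - 374*A^2 - 128*A^-2 - 2*A^-6
  A^2 * (193*d^2 + 17*d^4) = 17*A^10 + 261*A^6 + 488*A^2 + 261*A^-2 + 17*A^-6
  A^0 * (192*d + 59*d^3 + d^5) = -A^10 - 64*A^6 - 379*A^2 - 379*A^-2 - 64*A^-6 - A^-10
  A^-2 * (95 + 108*d^2 + 7*d^4) = 7*A^6 + 136*A^2 + 353*A^-2 + 136*A^-6 + 7*A^-10
  A^-4 * (95*d + 25*d^3) = -25*A^2 - 170*A^-2 - 170*A^-6 - 25*A^-10
  A^-6 * (43*d^2 + 2*d^4) = 2*A^2 + 51*A^-2 + 98*A^-6 + 51*A^-10 + 2*A^-14
  A^-8 * (10*d^3) = -10*A^-2 - 30*A^-6 - 30*A^-10 - 10*A^-14
  A^-10 * (d^4) = A^-2 + 4*A^-6 + 6*A^-10 + 4*A^-14 + A^-18
Summing the groups: <K> = A^22 - 4*A^18 + 8*A^14 - 12*A^10 + 15*A^6 - 16*A^2 + 15*A^-2 - 11*A^-6 + 8*A^-10 - 4*A^-14 + A^-18
Normalise by the writhe: (-A^3)^(-w) = (-A^3)^(2) = A^6, so f(A) = A^6 * <K> = A^28 - 4*A^24 + 8*A^20 - 12*A^16 + 15*A^12 - 16*A^8 + 15*A^4 - 11 + 8*A^-4 - 4*A^-8 + A^-12.
Substitute A = t^(-1/4), i.e. A^e → t^(-e/4): V(t) = t^3 - 4*t^2 + 8*t - 11 + 15*t^-1 - 16*t^-2 + 15*t^-3 - 12*t^-4 + 8*t^-5 - 4*t^-6 + t^-7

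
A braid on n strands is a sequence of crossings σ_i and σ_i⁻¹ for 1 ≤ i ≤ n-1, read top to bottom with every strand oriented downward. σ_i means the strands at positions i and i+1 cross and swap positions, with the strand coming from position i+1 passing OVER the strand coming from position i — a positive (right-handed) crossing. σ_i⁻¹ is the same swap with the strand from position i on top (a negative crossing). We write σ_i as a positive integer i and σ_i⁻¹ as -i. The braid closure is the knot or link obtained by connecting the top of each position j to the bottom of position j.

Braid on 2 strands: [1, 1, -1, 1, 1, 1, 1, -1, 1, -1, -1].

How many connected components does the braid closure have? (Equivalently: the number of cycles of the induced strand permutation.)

1

Derivation:
Track the strand permutation on 2 strands, starting from identity.
  step 1: s1 swaps positions 1,2 -> [2 1]
  step 2: s1 swaps positions 1,2 -> [1 2]
  step 3: s1^-1 swaps positions 1,2 -> [2 1]
  step 4: s1 swaps positions 1,2 -> [1 2]
  step 5: s1 swaps positions 1,2 -> [2 1]
  step 6: s1 swaps positions 1,2 -> [1 2]
  step 7: s1 swaps positions 1,2 -> [2 1]
  step 8: s1^-1 swaps positions 1,2 -> [1 2]
  step 9: s1 swaps positions 1,2 -> [2 1]
  step 10: s1^-1 swaps positions 1,2 -> [1 2]
  step 11: s1^-1 swaps positions 1,2 -> [2 1]
Final permutation (position -> original strand): [2 1]
Closure components = cycle count of this permutation = 1.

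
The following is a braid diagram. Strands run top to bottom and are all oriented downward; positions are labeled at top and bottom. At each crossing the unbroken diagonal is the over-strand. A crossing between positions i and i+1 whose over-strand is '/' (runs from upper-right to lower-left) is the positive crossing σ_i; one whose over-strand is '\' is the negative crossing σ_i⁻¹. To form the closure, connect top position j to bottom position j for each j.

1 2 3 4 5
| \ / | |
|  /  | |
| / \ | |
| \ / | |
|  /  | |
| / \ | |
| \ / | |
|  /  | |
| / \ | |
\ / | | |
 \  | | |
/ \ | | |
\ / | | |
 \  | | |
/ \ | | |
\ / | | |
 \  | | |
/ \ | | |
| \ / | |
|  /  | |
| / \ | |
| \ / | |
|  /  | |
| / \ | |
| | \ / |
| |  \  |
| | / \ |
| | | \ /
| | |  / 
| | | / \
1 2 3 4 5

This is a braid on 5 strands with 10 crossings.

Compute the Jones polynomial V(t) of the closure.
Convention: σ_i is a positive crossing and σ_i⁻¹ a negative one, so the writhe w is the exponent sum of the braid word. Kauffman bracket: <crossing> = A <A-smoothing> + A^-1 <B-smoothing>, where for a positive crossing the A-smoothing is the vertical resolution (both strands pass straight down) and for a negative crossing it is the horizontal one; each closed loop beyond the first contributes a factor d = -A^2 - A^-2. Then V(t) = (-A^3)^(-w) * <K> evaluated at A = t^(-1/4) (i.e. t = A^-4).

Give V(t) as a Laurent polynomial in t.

-t^6 + t^5 - 2*t^4 + 3*t^3 - 2*t^2 + 3*t - 1 + t^-1 - t^-2

Derivation:
Reading the diagram top to bottom ('/'-over between positions i,i+1 = s_i, '\'-over = s_i^-1): braid word = s2 s2 s2 s1^-1 s1^-1 s1^-1 s2 s2 s3^-1 s4.
The presented braid s2 s2 s2 s1^-1 s1^-1 s1^-1 s2 s2 s3^-1 s4 on 5 strands reduces by inverse Markov moves (closure unchanged at each step):
  Destabilize: the word has the form β·s4 where s4 occurs only as the final letter (β ∈ B_4); drop it and the last strand → 4 strands.
  Destabilize: the word has the form β·s3^-1 where s3^-1 occurs only as the final letter (β ∈ B_3); drop it and the last strand → 3 strands.
Reduced to β = s2 s2 s2 s1^-1 s1^-1 s1^-1 s2 s2 on 3 strands, 8 crossings.
Compute on β:
Braid: s2 s2 s2 s1^-1 s1^-1 s1^-1 s2 s2 on 3 strands, 8 crossings.
Writhe w = (#positive) - (#negative) = 5 - 3 = 2.
State-sum expansion of <K>. There are 2^8 = 256 states.
Each crossing splits two ways (0=vertical, 1=horizontal). The state's weight is A^(#A-smoothings - #B-smoothings) * d^(loops - 1).
Tabulate the states by total A-exponent and number of loops L (A-exp: L × count):
  A^8: L=4 ×1
  A^6: L=3 ×8
  A^4: L=2 ×18, L=4 ×10
  A^2: L=1 ×15, L=3 ×31, L=5 ×10
  A^0: L=2 ×35, L=4 ×30, L=6 ×5
  A^-2: L=3 ×40, L=5 ×15, L=7 ×1
  A^-4: L=4 ×25, L=6 ×3
  A^-6: L=5 ×8
  A^-8: L=6 ×1
Each group contributes A^e * Σ count * d^(L-1):
Powers of d = -A^2 - A^-2: d^2 = A^4 + 2 + A^-4; d^3 = -A^6 - 3*A^2 - 3*A^-2 - A^-6; d^4 = A^8 + 4*A^4 + 6 + 4*A^-4 + A^-8; d^5 = -A^10 - 5*A^6 - 10*A^2 - 10*A^-2 - 5*A^-6 - A^-10; d^6 = A^12 + 6*A^8 + 15*A^4 + 20 + 15*A^-4 + 6*A^-8 + A^-12.
  A^8 * (d^3) = -A^14 - 3*A^10 - 3*A^6 - A^2
  A^6 * (8*d^2) = 8*A^10 + 16*A^6 + 8*A^2
  A^4 * (18*d + 10*d^3) = -10*A^10 - 48*A^6 - 48*A^2 - 10*A^-2
  A^2 * (15 + 31*d^2 + 10*d^4) = 10*A^10 + 71*A^6 + 137*A^2 + 71*A^-2 + 10*A^-6
  A^0 * (35*d + 30*d^3 + 5*d^5) = -5*A^10 - 55*A^6 - 175*A^2 - 175*A^-2 - 55*A^-6 - 5*A^-10
  A^-2 * (40*d^2 + 15*d^4 + d^6) = A^10 + 21*A^6 + 115*A^2 + 190*A^-2 + 115*A^-6 + 21*A^-10 + A^-14
  A^-4 * (25*d^3 + 3*d^5) = -3*A^6 - 40*A^2 - 105*A^-2 - 105*A^-6 - 40*A^-10 - 3*A^-14
  A^-6 * (8*d^4) = 8*A^2 + 32*A^-2 + 48*A^-6 + 32*A^-10 + 8*A^-14
  A^-8 * (d^5) = -A^2 - 5*A^-2 - 10*A^-6 - 10*A^-10 - 5*A^-14 - A^-18
Summing the groups: <K> = -A^14 + A^10 - A^6 + 3*A^2 - 2*A^-2 + 3*A^-6 - 2*A^-10 + A^-14 - A^-18
Normalise by the writhe: (-A^3)^(-w) = (-A^3)^(-2) = A^-6, so f(A) = A^-6 * <K> = -A^8 + A^4 - 1 + 3*A^-4 - 2*A^-8 + 3*A^-12 - 2*A^-16 + A^-20 - A^-24.
Substitute A = t^(-1/4), i.e. A^e → t^(-e/4): V(t) = -t^6 + t^5 - 2*t^4 + 3*t^3 - 2*t^2 + 3*t - 1 + t^-1 - t^-2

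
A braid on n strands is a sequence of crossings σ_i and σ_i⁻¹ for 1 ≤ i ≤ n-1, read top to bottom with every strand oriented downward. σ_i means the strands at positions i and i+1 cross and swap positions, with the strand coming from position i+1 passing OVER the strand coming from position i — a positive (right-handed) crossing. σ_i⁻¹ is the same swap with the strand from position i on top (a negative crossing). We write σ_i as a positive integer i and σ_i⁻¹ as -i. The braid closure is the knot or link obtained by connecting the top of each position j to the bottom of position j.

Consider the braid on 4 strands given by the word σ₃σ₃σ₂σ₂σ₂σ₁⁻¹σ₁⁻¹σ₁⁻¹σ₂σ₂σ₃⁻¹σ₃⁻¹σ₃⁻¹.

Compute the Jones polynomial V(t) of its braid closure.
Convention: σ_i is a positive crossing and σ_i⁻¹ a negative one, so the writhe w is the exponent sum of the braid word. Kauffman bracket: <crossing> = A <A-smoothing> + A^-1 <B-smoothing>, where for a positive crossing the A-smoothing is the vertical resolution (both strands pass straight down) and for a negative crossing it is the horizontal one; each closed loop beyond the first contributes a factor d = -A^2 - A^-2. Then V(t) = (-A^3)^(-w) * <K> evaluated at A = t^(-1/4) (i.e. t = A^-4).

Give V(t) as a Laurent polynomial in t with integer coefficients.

The presented braid s3 s3 s2 s2 s2 s1^-1 s1^-1 s1^-1 s2 s2 s3^-1 s3^-1 s3^-1 on 4 strands reduces by inverse Markov moves (closure unchanged at each step):
  Deconjugate: the word is γ·β·γ⁻¹ with γ = s3 s3 (prefix) and γ⁻¹ = s3^-1 s3^-1 (suffix); strip both.
  Destabilize: the word has the form β·s3^-1 where s3^-1 occurs only as the final letter (β ∈ B_3); drop it and the last strand → 3 strands.
Reduced to β = s2 s2 s2 s1^-1 s1^-1 s1^-1 s2 s2 on 3 strands, 8 crossings.
Compute on β:
Braid: s2 s2 s2 s1^-1 s1^-1 s1^-1 s2 s2 on 3 strands, 8 crossings.
Writhe w = (#positive) - (#negative) = 5 - 3 = 2.
Computing the Kauffman bracket via state sum. There are 2^8 = 256 states.
For each crossing: s=0 is the vertical smoothing, s=1 horizontal. Crossing k contributes A^(sign_k * (1 - 2*s_k)); loop factor d = -A^2 - A^-2.
Tabulate the states by total A-exponent and number of loops L (A-exp: L × count):
  A^8: L=4 ×1
  A^6: L=3 ×8
  A^4: L=2 ×18, L=4 ×10
  A^2: L=1 ×15, L=3 ×31, L=5 ×10
  A^0: L=2 ×35, L=4 ×30, L=6 ×5
  A^-2: L=3 ×40, L=5 ×15, L=7 ×1
  A^-4: L=4 ×25, L=6 ×3
  A^-6: L=5 ×8
  A^-8: L=6 ×1
Each group contributes A^e * Σ count * d^(L-1):
Powers of d = -A^2 - A^-2: d^2 = A^4 + 2 + A^-4; d^3 = -A^6 - 3*A^2 - 3*A^-2 - A^-6; d^4 = A^8 + 4*A^4 + 6 + 4*A^-4 + A^-8; d^5 = -A^10 - 5*A^6 - 10*A^2 - 10*A^-2 - 5*A^-6 - A^-10; d^6 = A^12 + 6*A^8 + 15*A^4 + 20 + 15*A^-4 + 6*A^-8 + A^-12.
  A^8 * (d^3) = -A^14 - 3*A^10 - 3*A^6 - A^2
  A^6 * (8*d^2) = 8*A^10 + 16*A^6 + 8*A^2
  A^4 * (18*d + 10*d^3) = -10*A^10 - 48*A^6 - 48*A^2 - 10*A^-2
  A^2 * (15 + 31*d^2 + 10*d^4) = 10*A^10 + 71*A^6 + 137*A^2 + 71*A^-2 + 10*A^-6
  A^0 * (35*d + 30*d^3 + 5*d^5) = -5*A^10 - 55*A^6 - 175*A^2 - 175*A^-2 - 55*A^-6 - 5*A^-10
  A^-2 * (40*d^2 + 15*d^4 + d^6) = A^10 + 21*A^6 + 115*A^2 + 190*A^-2 + 115*A^-6 + 21*A^-10 + A^-14
  A^-4 * (25*d^3 + 3*d^5) = -3*A^6 - 40*A^2 - 105*A^-2 - 105*A^-6 - 40*A^-10 - 3*A^-14
  A^-6 * (8*d^4) = 8*A^2 + 32*A^-2 + 48*A^-6 + 32*A^-10 + 8*A^-14
  A^-8 * (d^5) = -A^2 - 5*A^-2 - 10*A^-6 - 10*A^-10 - 5*A^-14 - A^-18
Summing the groups: <K> = -A^14 + A^10 - A^6 + 3*A^2 - 2*A^-2 + 3*A^-6 - 2*A^-10 + A^-14 - A^-18
Normalise by the writhe: (-A^3)^(-w) = (-A^3)^(-2) = A^-6, so f(A) = A^-6 * <K> = -A^8 + A^4 - 1 + 3*A^-4 - 2*A^-8 + 3*A^-12 - 2*A^-16 + A^-20 - A^-24.
Substitute A = t^(-1/4), i.e. A^e → t^(-e/4): V(t) = -t^6 + t^5 - 2*t^4 + 3*t^3 - 2*t^2 + 3*t - 1 + t^-1 - t^-2

Answer: -t^6 + t^5 - 2*t^4 + 3*t^3 - 2*t^2 + 3*t - 1 + t^-1 - t^-2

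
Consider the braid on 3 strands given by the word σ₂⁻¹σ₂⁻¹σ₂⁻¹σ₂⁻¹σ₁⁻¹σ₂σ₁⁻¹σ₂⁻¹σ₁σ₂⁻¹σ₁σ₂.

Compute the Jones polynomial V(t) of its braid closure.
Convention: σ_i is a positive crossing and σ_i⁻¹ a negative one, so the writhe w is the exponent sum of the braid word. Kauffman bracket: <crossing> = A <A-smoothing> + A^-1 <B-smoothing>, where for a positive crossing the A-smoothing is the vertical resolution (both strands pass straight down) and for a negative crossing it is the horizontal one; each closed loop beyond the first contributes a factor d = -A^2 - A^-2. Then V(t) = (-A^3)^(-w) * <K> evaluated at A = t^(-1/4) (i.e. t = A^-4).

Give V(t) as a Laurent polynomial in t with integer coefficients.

-1 + 3*t^-1 - 3*t^-2 + 5*t^-3 - 5*t^-4 + 4*t^-5 - 3*t^-6 + 2*t^-7 - t^-8

Derivation:
The presented braid s2^-1 s2^-1 s2^-1 s2^-1 s1^-1 s2 s1^-1 s2^-1 s1 s2^-1 s1 s2 on 3 strands reduces by inverse Markov moves (closure unchanged at each step):
  Deconjugate: the word is γ·β·γ⁻¹ with γ = s2^-1 (prefix) and γ⁻¹ = s2 (suffix); strip both.
Reduced to β = s2^-1 s2^-1 s2^-1 s1^-1 s2 s1^-1 s2^-1 s1 s2^-1 s1 on 3 strands, 10 crossings.
Compute on β:
Braid: s2^-1 s2^-1 s2^-1 s1^-1 s2 s1^-1 s2^-1 s1 s2^-1 s1 on 3 strands, 10 crossings.
Writhe w = (#positive) - (#negative) = 3 - 7 = -4.
State-sum expansion of <K>. There are 2^10 = 1024 states.
Each crossing splits two ways (0=vertical, 1=horizontal). The state's weight is A^(#A-smoothings - #B-smoothings) * d^(loops - 1).
Tabulate the states by total A-exponent and number of loops L (A-exp: L × count):
  A^10: L=6 ×1
  A^8: L=5 ×10
  A^6: L=4 ×41, L=6 ×4
  A^4: L=3 ×88, L=5 ×31, L=7 ×1
  A^2: L=2 ×102, L=4 ×99, L=6 ×9
  A^0: L=1 ×54, L=3 ×162, L=5 ×36
  A^-2: L=2 ×134, L=4 ×74, L=6 ×2
  A^-4: L=1 ×30, L=3 ×82, L=5 ×8
  A^-6: L=2 ×32, L=4 ×13
  A^-8: L=1 ×3, L=3 ×7
  A^-10: L=2 ×1
Each group contributes A^e * Σ count * d^(L-1):
Powers of d = -A^2 - A^-2: d^2 = A^4 + 2 + A^-4; d^3 = -A^6 - 3*A^2 - 3*A^-2 - A^-6; d^4 = A^8 + 4*A^4 + 6 + 4*A^-4 + A^-8; d^5 = -A^10 - 5*A^6 - 10*A^2 - 10*A^-2 - 5*A^-6 - A^-10; d^6 = A^12 + 6*A^8 + 15*A^4 + 20 + 15*A^-4 + 6*A^-8 + A^-12.
  A^10 * (d^5) = -A^20 - 5*A^16 - 10*A^12 - 10*A^8 - 5*A^4 - 1
  A^8 * (10*d^4) = 10*A^16 + 40*A^12 + 60*A^8 + 40*A^4 + 10
  A^6 * (41*d^3 + 4*d^5) = -4*A^16 - 61*A^12 - 163*A^8 - 163*A^4 - 61 - 4*A^-4
  A^4 * (88*d^2 + 31*d^4 + d^6) = A^16 + 37*A^12 + 227*A^8 + 382*A^4 + 227 + 37*A^-4 + A^-8
  A^2 * (102*d + 99*d^3 + 9*d^5) = -9*A^12 - 144*A^8 - 489*A^4 - 489 - 144*A^-4 - 9*A^-8
  A^0 * (54 + 162*d^2 + 36*d^4) = 36*A^8 + 306*A^4 + 594 + 306*A^-4 + 36*A^-8
  A^-2 * (134*d + 74*d^3 + 2*d^5) = -2*A^8 - 84*A^4 - 376 - 376*A^-4 - 84*A^-8 - 2*A^-12
  A^-4 * (30 + 82*d^2 + 8*d^4) = 8*A^4 + 114 + 242*A^-4 + 114*A^-8 + 8*A^-12
  A^-6 * (32*d + 13*d^3) = -13 - 71*A^-4 - 71*A^-8 - 13*A^-12
  A^-8 * (3 + 7*d^2) = 7*A^-4 + 17*A^-8 + 7*A^-12
  A^-10 * (d) = -A^-8 - A^-12
Summing the groups: <K> = -A^20 + 2*A^16 - 3*A^12 + 4*A^8 - 5*A^4 + 5 - 3*A^-4 + 3*A^-8 - A^-12
Normalise by the writhe: (-A^3)^(-w) = (-A^3)^(4) = A^12, so f(A) = A^12 * <K> = -A^32 + 2*A^28 - 3*A^24 + 4*A^20 - 5*A^16 + 5*A^12 - 3*A^8 + 3*A^4 - 1.
Substitute A = t^(-1/4), i.e. A^e → t^(-e/4): V(t) = -1 + 3*t^-1 - 3*t^-2 + 5*t^-3 - 5*t^-4 + 4*t^-5 - 3*t^-6 + 2*t^-7 - t^-8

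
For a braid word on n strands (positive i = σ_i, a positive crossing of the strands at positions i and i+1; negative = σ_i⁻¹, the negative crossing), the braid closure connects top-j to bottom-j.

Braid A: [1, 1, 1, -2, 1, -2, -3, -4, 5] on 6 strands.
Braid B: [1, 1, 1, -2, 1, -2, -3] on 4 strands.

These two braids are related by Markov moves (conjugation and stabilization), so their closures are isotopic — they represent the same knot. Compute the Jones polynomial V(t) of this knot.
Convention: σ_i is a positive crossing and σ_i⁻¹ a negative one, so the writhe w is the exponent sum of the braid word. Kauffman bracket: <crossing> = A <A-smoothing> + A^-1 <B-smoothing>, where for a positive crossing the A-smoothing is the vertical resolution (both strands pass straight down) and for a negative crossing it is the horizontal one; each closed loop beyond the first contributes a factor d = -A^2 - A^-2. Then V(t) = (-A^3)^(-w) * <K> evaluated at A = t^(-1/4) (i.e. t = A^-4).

t^5 - 2*t^4 + 2*t^3 - 2*t^2 + 2*t - 1 + t^-1

Derivation:
Markov-equivalent braids have isotopic closures, hence identical knot invariants. Strip the Markov moves from each word to reach a common short braid β, then compute V(t) once on β.
Braid A: s1 s1 s1 s2^-1 s1 s2^-1 s3^-1 s4^-1 s5 on 6 strands reduces by inverse Markov moves (closure unchanged at each step):
  Destabilize: the word has the form β·s5 where s5 occurs only as the final letter (β ∈ B_5); drop it and the last strand → 5 strands.
  Destabilize: the word has the form β·s4^-1 where s4^-1 occurs only as the final letter (β ∈ B_4); drop it and the last strand → 4 strands.
  Destabilize: the word has the form β·s3^-1 where s3^-1 occurs only as the final letter (β ∈ B_3); drop it and the last strand → 3 strands.
Reduced to β = s1 s1 s1 s2^-1 s1 s2^-1 on 3 strands, 6 crossings.
Braid B: s1 s1 s1 s2^-1 s1 s2^-1 s3^-1 on 4 strands reduces by inverse Markov moves (closure unchanged at each step):
  Destabilize: the word has the form β·s3^-1 where s3^-1 occurs only as the final letter (β ∈ B_3); drop it and the last strand → 3 strands.
Reduced to β = s1 s1 s1 s2^-1 s1 s2^-1 on 3 strands, 6 crossings.
Both give the same β = s1 s1 s1 s2^-1 s1 s2^-1 on 3 strands, so one state sum suffices:
Braid: s1 s1 s1 s2^-1 s1 s2^-1 on 3 strands, 6 crossings.
Writhe w = (#positive) - (#negative) = 4 - 2 = 2.
Computing the Kauffman bracket via state sum. There are 2^6 = 64 states.
For each crossing: s=0 is the vertical smoothing, s=1 horizontal. Crossing k contributes A^(sign_k * (1 - 2*s_k)); loop factor d = -A^2 - A^-2.
Tabulate the states by total A-exponent and number of loops L (A-exp: L × count):
  A^6: L=3 ×1
  A^4: L=2 ×6
  A^2: L=1 ×11, L=3 ×4
  A^0: L=2 ×19, L=4 ×1
  A^-2: L=3 ×15
  A^-4: L=4 ×6
  A^-6: L=5 ×1
Each group contributes A^e * Σ count * d^(L-1):
Powers of d = -A^2 - A^-2: d^2 = A^4 + 2 + A^-4; d^3 = -A^6 - 3*A^2 - 3*A^-2 - A^-6; d^4 = A^8 + 4*A^4 + 6 + 4*A^-4 + A^-8.
  A^6 * (d^2) = A^10 + 2*A^6 + A^2
  A^4 * (6*d) = -6*A^6 - 6*A^2
  A^2 * (11 + 4*d^2) = 4*A^6 + 19*A^2 + 4*A^-2
  A^0 * (19*d + d^3) = -A^6 - 22*A^2 - 22*A^-2 - A^-6
  A^-2 * (15*d^2) = 15*A^2 + 30*A^-2 + 15*A^-6
  A^-4 * (6*d^3) = -6*A^2 - 18*A^-2 - 18*A^-6 - 6*A^-10
  A^-6 * (d^4) = A^2 + 4*A^-2 + 6*A^-6 + 4*A^-10 + A^-14
Summing the groups: <K> = A^10 - A^6 + 2*A^2 - 2*A^-2 + 2*A^-6 - 2*A^-10 + A^-14
Normalise by the writhe: (-A^3)^(-w) = (-A^3)^(-2) = A^-6, so f(A) = A^-6 * <K> = A^4 - 1 + 2*A^-4 - 2*A^-8 + 2*A^-12 - 2*A^-16 + A^-20.
Substitute A = t^(-1/4), i.e. A^e → t^(-e/4): V(t) = t^5 - 2*t^4 + 2*t^3 - 2*t^2 + 2*t - 1 + t^-1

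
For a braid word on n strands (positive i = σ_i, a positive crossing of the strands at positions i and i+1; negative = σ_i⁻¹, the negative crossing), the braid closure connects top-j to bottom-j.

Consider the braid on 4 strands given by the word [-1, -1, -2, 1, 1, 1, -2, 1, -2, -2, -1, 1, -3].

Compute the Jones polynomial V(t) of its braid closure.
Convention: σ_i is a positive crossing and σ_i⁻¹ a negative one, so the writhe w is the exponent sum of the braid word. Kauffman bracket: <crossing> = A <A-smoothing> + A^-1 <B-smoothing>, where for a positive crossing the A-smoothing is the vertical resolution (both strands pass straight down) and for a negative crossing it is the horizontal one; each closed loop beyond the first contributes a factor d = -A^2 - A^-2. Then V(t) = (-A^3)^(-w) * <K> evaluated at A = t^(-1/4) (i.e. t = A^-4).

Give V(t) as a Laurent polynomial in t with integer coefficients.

t^2 - 2*t + 3 - 3*t^-1 + 4*t^-2 - 3*t^-3 + 2*t^-4 - 2*t^-5 + t^-6

Derivation:
The presented braid s1^-1 s1^-1 s2^-1 s1 s1 s1 s2^-1 s1 s2^-1 s2^-1 s1^-1 s1 s3^-1 on 4 strands reduces by inverse Markov moves (closure unchanged at each step):
  Destabilize: the word has the form β·s3^-1 where s3^-1 occurs only as the final letter (β ∈ B_3); drop it and the last strand → 3 strands.
  Deconjugate: the word is γ·β·γ⁻¹ with γ = s1^-1 (prefix) and γ⁻¹ = s1 (suffix); strip both.
Reduced to β = s1^-1 s2^-1 s1 s1 s1 s2^-1 s1 s2^-1 s2^-1 s1^-1 on 3 strands, 10 crossings.
Compute on β:
Braid: s1^-1 s2^-1 s1 s1 s1 s2^-1 s1 s2^-1 s2^-1 s1^-1 on 3 strands, 10 crossings.
Writhe w = (#positive) - (#negative) = 4 - 6 = -2.
State-sum expansion of <K>. There are 2^10 = 1024 states.
Smooth each crossing (0=||, 1=⌣⌢); contribution A^(Σ sign_k(1-2s_k)) * d^(L-1).
Tabulate the states by total A-exponent and number of loops L (A-exp: L × count):
  A^10: L=5 ×1
  A^8: L=4 ×10
  A^6: L=3 ×38, L=5 ×7
  A^4: L=2 ×67, L=4 ×49, L=6 ×4
  A^2: L=1 ×46, L=3 ×130, L=5 ×33, L=7 ×1
  A^0: L=2 ×131, L=4 ×110, L=6 ×11
  A^-2: L=1 ×25, L=3 ×133, L=5 ×51, L=7 ×1
  A^-4: L=2 ×37, L=4 ×72, L=6 ×11
  A^-6: L=3 ×25, L=5 ×19, L=7 ×1
  A^-8: L=4 ×8, L=6 ×2
  A^-10: L=5 ×1
Each group contributes A^e * Σ count * d^(L-1):
Powers of d = -A^2 - A^-2: d^2 = A^4 + 2 + A^-4; d^3 = -A^6 - 3*A^2 - 3*A^-2 - A^-6; d^4 = A^8 + 4*A^4 + 6 + 4*A^-4 + A^-8; d^5 = -A^10 - 5*A^6 - 10*A^2 - 10*A^-2 - 5*A^-6 - A^-10; d^6 = A^12 + 6*A^8 + 15*A^4 + 20 + 15*A^-4 + 6*A^-8 + A^-12.
  A^10 * (d^4) = A^18 + 4*A^14 + 6*A^10 + 4*A^6 + A^2
  A^8 * (10*d^3) = -10*A^14 - 30*A^10 - 30*A^6 - 10*A^2
  A^6 * (38*d^2 + 7*d^4) = 7*A^14 + 66*A^10 + 118*A^6 + 66*A^2 + 7*A^-2
  A^4 * (67*d + 49*d^3 + 4*d^5) = -4*A^14 - 69*A^10 - 254*A^6 - 254*A^2 - 69*A^-2 - 4*A^-6
  A^2 * (46 + 130*d^2 + 33*d^4 + d^6) = A^14 + 39*A^10 + 277*A^6 + 524*A^2 + 277*A^-2 + 39*A^-6 + A^-10
  A^0 * (131*d + 110*d^3 + 11*d^5) = -11*A^10 - 165*A^6 - 571*A^2 - 571*A^-2 - 165*A^-6 - 11*A^-10
  A^-2 * (25 + 133*d^2 + 51*d^4 + d^6) = A^10 + 57*A^6 + 352*A^2 + 617*A^-2 + 352*A^-6 + 57*A^-10 + A^-14
  A^-4 * (37*d + 72*d^3 + 11*d^5) = -11*A^6 - 127*A^2 - 363*A^-2 - 363*A^-6 - 127*A^-10 - 11*A^-14
  A^-6 * (25*d^2 + 19*d^4 + d^6) = A^6 + 25*A^2 + 116*A^-2 + 184*A^-6 + 116*A^-10 + 25*A^-14 + A^-18
  A^-8 * (8*d^3 + 2*d^5) = -2*A^2 - 18*A^-2 - 44*A^-6 - 44*A^-10 - 18*A^-14 - 2*A^-18
  A^-10 * (d^4) = A^-2 + 4*A^-6 + 6*A^-10 + 4*A^-14 + A^-18
Summing the groups: <K> = A^18 - 2*A^14 + 2*A^10 - 3*A^6 + 4*A^2 - 3*A^-2 + 3*A^-6 - 2*A^-10 + A^-14
Normalise by the writhe: (-A^3)^(-w) = (-A^3)^(2) = A^6, so f(A) = A^6 * <K> = A^24 - 2*A^20 + 2*A^16 - 3*A^12 + 4*A^8 - 3*A^4 + 3 - 2*A^-4 + A^-8.
Substitute A = t^(-1/4), i.e. A^e → t^(-e/4): V(t) = t^2 - 2*t + 3 - 3*t^-1 + 4*t^-2 - 3*t^-3 + 2*t^-4 - 2*t^-5 + t^-6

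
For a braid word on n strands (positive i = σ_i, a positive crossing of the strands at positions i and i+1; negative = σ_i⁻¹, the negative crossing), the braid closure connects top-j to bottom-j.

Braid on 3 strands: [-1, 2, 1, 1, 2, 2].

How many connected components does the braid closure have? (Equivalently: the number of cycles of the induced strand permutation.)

Track the strand permutation on 3 strands, starting from identity.
  step 1: s1^-1 swaps positions 1,2 -> [2 1 3]
  step 2: s2 swaps positions 2,3 -> [2 3 1]
  step 3: s1 swaps positions 1,2 -> [3 2 1]
  step 4: s1 swaps positions 1,2 -> [2 3 1]
  step 5: s2 swaps positions 2,3 -> [2 1 3]
  step 6: s2 swaps positions 2,3 -> [2 3 1]
Final permutation (position -> original strand): [2 3 1]
Closure components = cycle count of this permutation = 1.

Answer: 1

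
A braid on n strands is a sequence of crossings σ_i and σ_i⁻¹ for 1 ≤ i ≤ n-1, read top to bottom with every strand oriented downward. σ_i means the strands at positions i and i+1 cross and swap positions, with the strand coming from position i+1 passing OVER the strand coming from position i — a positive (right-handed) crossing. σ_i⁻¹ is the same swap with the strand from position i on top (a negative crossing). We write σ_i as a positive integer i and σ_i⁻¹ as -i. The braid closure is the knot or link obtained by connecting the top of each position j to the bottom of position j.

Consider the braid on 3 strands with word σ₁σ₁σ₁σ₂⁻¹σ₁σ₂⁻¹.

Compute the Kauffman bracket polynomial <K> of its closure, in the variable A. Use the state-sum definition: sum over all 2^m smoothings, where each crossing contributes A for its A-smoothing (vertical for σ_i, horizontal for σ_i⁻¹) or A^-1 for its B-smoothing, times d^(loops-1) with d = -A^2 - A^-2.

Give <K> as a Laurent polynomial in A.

Braid: s1 s1 s1 s2^-1 s1 s2^-1 on 3 strands, 6 crossings.
Writhe w = (#positive) - (#negative) = 4 - 2 = 2.
State-sum expansion of <K>. There are 2^6 = 64 states.
Each crossing splits two ways (0=vertical, 1=horizontal). The state's weight is A^(#A-smoothings - #B-smoothings) * d^(loops - 1).
Tabulate the states by total A-exponent and number of loops L (A-exp: L × count):
  A^6: L=3 ×1
  A^4: L=2 ×6
  A^2: L=1 ×11, L=3 ×4
  A^0: L=2 ×19, L=4 ×1
  A^-2: L=3 ×15
  A^-4: L=4 ×6
  A^-6: L=5 ×1
Each group contributes A^e * Σ count * d^(L-1):
Powers of d = -A^2 - A^-2: d^2 = A^4 + 2 + A^-4; d^3 = -A^6 - 3*A^2 - 3*A^-2 - A^-6; d^4 = A^8 + 4*A^4 + 6 + 4*A^-4 + A^-8.
  A^6 * (d^2) = A^10 + 2*A^6 + A^2
  A^4 * (6*d) = -6*A^6 - 6*A^2
  A^2 * (11 + 4*d^2) = 4*A^6 + 19*A^2 + 4*A^-2
  A^0 * (19*d + d^3) = -A^6 - 22*A^2 - 22*A^-2 - A^-6
  A^-2 * (15*d^2) = 15*A^2 + 30*A^-2 + 15*A^-6
  A^-4 * (6*d^3) = -6*A^2 - 18*A^-2 - 18*A^-6 - 6*A^-10
  A^-6 * (d^4) = A^2 + 4*A^-2 + 6*A^-6 + 4*A^-10 + A^-14
Summing the groups: <K> = A^10 - A^6 + 2*A^2 - 2*A^-2 + 2*A^-6 - 2*A^-10 + A^-14

Answer: A^10 - A^6 + 2*A^2 - 2*A^-2 + 2*A^-6 - 2*A^-10 + A^-14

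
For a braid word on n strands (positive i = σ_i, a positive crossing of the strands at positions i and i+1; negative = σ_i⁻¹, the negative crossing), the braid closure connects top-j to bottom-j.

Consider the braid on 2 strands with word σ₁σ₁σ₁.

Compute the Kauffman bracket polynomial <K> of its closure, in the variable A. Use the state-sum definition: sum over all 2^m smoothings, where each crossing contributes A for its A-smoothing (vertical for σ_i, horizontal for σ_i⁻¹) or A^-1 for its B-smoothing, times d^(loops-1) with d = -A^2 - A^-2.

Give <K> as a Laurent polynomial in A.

Braid: s1 s1 s1 on 2 strands, 3 crossings.
Writhe w = (#positive) - (#negative) = 3 - 0 = 3.
Computing the Kauffman bracket via state sum. There are 2^3 = 8 states.
Each crossing splits two ways (0=vertical, 1=horizontal). The state's weight is A^(#A-smoothings - #B-smoothings) * d^(loops - 1).
  state 000: A-exp=+3, loops=2, term = A^3 * d^1
  state 001: A-exp=+1, loops=1, term = A^1 * d^0
  state 010: A-exp=+1, loops=1, term = A^1 * d^0
  state 011: A-exp=-1, loops=2, term = A^-1 * d^1
  state 100: A-exp=+1, loops=1, term = A^1 * d^0
  state 101: A-exp=-1, loops=2, term = A^-1 * d^1
  state 110: A-exp=-1, loops=2, term = A^-1 * d^1
  state 111: A-exp=-3, loops=3, term = A^-3 * d^2
Collect the terms by A-exponent (count of states per loop number):
Powers of d = -A^2 - A^-2: d^2 = A^4 + 2 + A^-4.
  A^3 * (d) = -A^5 - A
  A^1 * (3) = 3*A
  A^-1 * (3*d) = -3*A - 3*A^-3
  A^-3 * (d^2) = A + 2*A^-3 + A^-7
Summing the groups: <K> = -A^5 - A^-3 + A^-7

Answer: -A^5 - A^-3 + A^-7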